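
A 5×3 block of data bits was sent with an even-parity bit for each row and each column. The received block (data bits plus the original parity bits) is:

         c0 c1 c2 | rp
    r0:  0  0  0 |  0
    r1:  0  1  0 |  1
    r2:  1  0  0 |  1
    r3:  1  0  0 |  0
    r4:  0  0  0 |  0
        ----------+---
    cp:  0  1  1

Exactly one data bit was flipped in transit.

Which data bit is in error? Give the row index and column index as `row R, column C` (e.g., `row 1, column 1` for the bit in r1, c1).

Recompute each row's even parity and compare to rp:
  r0: data parity 0, sent rp 0 → ok
  r1: data parity 1, sent rp 1 → ok
  r2: data parity 1, sent rp 1 → ok
  r3: data parity 1, sent rp 0 → mismatch
  r4: data parity 0, sent rp 0 → ok
Recompute each column's even parity and compare to cp:
  c0: data parity 0, sent cp 0 → ok
  c1: data parity 1, sent cp 1 → ok
  c2: data parity 0, sent cp 1 → mismatch
Exactly one row (r3) and one column (c2) fail → the flipped bit is at their intersection.

row 3, column 2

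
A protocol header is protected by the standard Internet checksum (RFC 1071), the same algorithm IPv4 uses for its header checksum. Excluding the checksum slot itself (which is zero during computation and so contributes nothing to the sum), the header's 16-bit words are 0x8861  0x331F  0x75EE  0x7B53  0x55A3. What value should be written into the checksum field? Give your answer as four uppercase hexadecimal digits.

One's-complement addition (fold any carry out of bit 15 back into bit 0):
  0x8861 + 0x331F = 0x0BB80
  0xBB80 + 0x75EE = 0x1316E → wrap carry → 0x316F
  0x316F + 0x7B53 = 0x0ACC2
  0xACC2 + 0x55A3 = 0x10265 → wrap carry → 0x0266
One's-complement sum = 0x0266.
Checksum = ~0x0266 & 0xFFFF = 0xFD99.

FD99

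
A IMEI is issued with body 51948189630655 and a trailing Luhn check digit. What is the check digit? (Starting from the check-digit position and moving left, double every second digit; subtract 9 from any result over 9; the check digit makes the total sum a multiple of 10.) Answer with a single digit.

8

Partial digits right→left: 5 5 6 0 3 6 9 8 1 8 4 9 1 5
Double every second digit counting from the check-digit position (so the 1st, 3rd, 5th, ... of the partial from the right).
  doubled (with −9 where >9): 1 3 6 9 2 8 2 → sum 31
  kept as-is: 5 0 6 8 8 9 5 → sum 41
Total = 31 + 41 = 72.
Check digit = (10 − (72 mod 10)) mod 10 = 8.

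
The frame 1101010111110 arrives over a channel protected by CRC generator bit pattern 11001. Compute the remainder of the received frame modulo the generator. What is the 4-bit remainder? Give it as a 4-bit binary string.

Modulo-2 division of 1101010111110 by 11001:
  pos 0: 11010 XOR 11001 = 00011
  pos 3: 11101 XOR 11001 = 00100
  pos 5: 10011 XOR 11001 = 01010
  pos 6: 10101 XOR 11001 = 01100
  pos 7: 11001 XOR 11001 = 00000
Remainder = 0000 (zero — the frame passes the CRC check).

0000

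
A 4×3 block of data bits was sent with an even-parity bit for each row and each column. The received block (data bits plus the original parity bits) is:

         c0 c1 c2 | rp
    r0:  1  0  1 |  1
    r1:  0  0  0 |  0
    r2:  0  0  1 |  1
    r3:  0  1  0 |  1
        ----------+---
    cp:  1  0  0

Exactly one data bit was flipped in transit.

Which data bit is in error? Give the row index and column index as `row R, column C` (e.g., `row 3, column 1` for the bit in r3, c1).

Recompute each row's even parity and compare to rp:
  r0: data parity 0, sent rp 1 → mismatch
  r1: data parity 0, sent rp 0 → ok
  r2: data parity 1, sent rp 1 → ok
  r3: data parity 1, sent rp 1 → ok
Recompute each column's even parity and compare to cp:
  c0: data parity 1, sent cp 1 → ok
  c1: data parity 1, sent cp 0 → mismatch
  c2: data parity 0, sent cp 0 → ok
Exactly one row (r0) and one column (c1) fail → the flipped bit is at their intersection.

row 0, column 1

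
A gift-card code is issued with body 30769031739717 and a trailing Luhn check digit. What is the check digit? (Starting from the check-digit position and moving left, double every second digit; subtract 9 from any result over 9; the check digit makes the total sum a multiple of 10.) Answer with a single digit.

0

Partial digits right→left: 7 1 7 9 3 7 1 3 0 9 6 7 0 3
Double every second digit counting from the check-digit position (so the 1st, 3rd, 5th, ... of the partial from the right).
  doubled (with −9 where >9): 5 5 6 2 0 3 0 → sum 21
  kept as-is: 1 9 7 3 9 7 3 → sum 39
Total = 21 + 39 = 60.
Check digit = (10 − (60 mod 10)) mod 10 = 0.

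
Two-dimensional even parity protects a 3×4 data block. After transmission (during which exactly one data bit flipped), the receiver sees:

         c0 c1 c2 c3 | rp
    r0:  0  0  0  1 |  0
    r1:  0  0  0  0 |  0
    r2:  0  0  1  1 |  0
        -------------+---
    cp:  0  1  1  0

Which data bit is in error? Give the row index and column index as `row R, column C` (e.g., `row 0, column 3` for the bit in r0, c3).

Recompute each row's even parity and compare to rp:
  r0: data parity 1, sent rp 0 → mismatch
  r1: data parity 0, sent rp 0 → ok
  r2: data parity 0, sent rp 0 → ok
Recompute each column's even parity and compare to cp:
  c0: data parity 0, sent cp 0 → ok
  c1: data parity 0, sent cp 1 → mismatch
  c2: data parity 1, sent cp 1 → ok
  c3: data parity 0, sent cp 0 → ok
Exactly one row (r0) and one column (c1) fail → the flipped bit is at their intersection.

row 0, column 1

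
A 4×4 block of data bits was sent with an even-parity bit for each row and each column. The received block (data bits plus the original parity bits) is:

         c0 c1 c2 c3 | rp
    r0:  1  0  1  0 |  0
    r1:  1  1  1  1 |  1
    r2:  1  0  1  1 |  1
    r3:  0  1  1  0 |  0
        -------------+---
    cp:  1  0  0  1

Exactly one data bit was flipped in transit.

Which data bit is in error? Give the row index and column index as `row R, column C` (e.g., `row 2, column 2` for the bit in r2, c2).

Recompute each row's even parity and compare to rp:
  r0: data parity 0, sent rp 0 → ok
  r1: data parity 0, sent rp 1 → mismatch
  r2: data parity 1, sent rp 1 → ok
  r3: data parity 0, sent rp 0 → ok
Recompute each column's even parity and compare to cp:
  c0: data parity 1, sent cp 1 → ok
  c1: data parity 0, sent cp 0 → ok
  c2: data parity 0, sent cp 0 → ok
  c3: data parity 0, sent cp 1 → mismatch
Exactly one row (r1) and one column (c3) fail → the flipped bit is at their intersection.

row 1, column 3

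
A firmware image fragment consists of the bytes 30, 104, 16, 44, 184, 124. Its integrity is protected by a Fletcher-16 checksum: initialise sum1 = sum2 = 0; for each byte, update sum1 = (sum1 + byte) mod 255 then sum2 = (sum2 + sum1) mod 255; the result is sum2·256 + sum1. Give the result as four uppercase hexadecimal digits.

Running sums (mod 255):
  after byte 0 (30): sum1=30, sum2=30
  after byte 1 (104): sum1=134, sum2=164
  after byte 2 (16): sum1=150, sum2=59
  after byte 3 (44): sum1=194, sum2=253
  after byte 4 (184): sum1=123, sum2=121
  after byte 5 (124): sum1=247, sum2=113
Checksum = sum2·256 + sum1 = 113·256 + 247 = 29175 = 0x71F7.

71F7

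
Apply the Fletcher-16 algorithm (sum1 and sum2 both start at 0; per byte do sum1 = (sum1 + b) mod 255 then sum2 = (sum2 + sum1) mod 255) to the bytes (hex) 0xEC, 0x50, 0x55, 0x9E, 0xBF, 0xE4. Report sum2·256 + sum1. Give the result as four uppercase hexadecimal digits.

B4D5

Running sums (mod 255):
  after byte 0 (0xEC): sum1=236, sum2=236
  after byte 1 (0x50): sum1=61, sum2=42
  after byte 2 (0x55): sum1=146, sum2=188
  after byte 3 (0x9E): sum1=49, sum2=237
  after byte 4 (0xBF): sum1=240, sum2=222
  after byte 5 (0xE4): sum1=213, sum2=180
Checksum = sum2·256 + sum1 = 180·256 + 213 = 46293 = 0xB4D5.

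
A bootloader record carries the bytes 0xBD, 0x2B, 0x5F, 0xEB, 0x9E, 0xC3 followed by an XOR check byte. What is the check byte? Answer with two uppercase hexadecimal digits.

7F

XOR the bytes together:
  start with 0xBD
  0xBD ⊕ 0x2B = 0x96
  0x96 ⊕ 0x5F = 0xC9
  0xC9 ⊕ 0xEB = 0x22
  0x22 ⊕ 0x9E = 0xBC
  0xBC ⊕ 0xC3 = 0x7F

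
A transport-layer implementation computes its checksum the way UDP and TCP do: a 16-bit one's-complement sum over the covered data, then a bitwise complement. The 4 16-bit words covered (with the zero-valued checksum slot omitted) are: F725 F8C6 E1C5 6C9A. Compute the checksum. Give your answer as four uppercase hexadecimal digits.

C1B2

One's-complement addition (fold any carry out of bit 15 back into bit 0):
  0xF725 + 0xF8C6 = 0x1EFEB → wrap carry → 0xEFEC
  0xEFEC + 0xE1C5 = 0x1D1B1 → wrap carry → 0xD1B2
  0xD1B2 + 0x6C9A = 0x13E4C → wrap carry → 0x3E4D
One's-complement sum = 0x3E4D.
Checksum = ~0x3E4D & 0xFFFF = 0xC1B2.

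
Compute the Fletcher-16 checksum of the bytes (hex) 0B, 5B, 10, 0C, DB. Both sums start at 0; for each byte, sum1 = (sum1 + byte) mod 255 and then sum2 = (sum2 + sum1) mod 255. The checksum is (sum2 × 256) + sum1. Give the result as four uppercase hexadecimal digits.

C85E

Running sums (mod 255):
  after byte 0 (0B): sum1=11, sum2=11
  after byte 1 (5B): sum1=102, sum2=113
  after byte 2 (10): sum1=118, sum2=231
  after byte 3 (0C): sum1=130, sum2=106
  after byte 4 (DB): sum1=94, sum2=200
Checksum = sum2·256 + sum1 = 200·256 + 94 = 51294 = 0xC85E.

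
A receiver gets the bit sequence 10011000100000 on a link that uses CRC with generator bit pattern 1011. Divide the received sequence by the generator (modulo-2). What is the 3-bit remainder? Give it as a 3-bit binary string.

Modulo-2 division of 10011000100000 by 1011:
  pos 0: 1001 XOR 1011 = 0010
  pos 2: 1010 XOR 1011 = 0001
  pos 5: 1001 XOR 1011 = 0010
  pos 7: 1000 XOR 1011 = 0011
  pos 9: 1100 XOR 1011 = 0111
  pos 10: 1110 XOR 1011 = 0101
Remainder = 101 (nonzero — an error is detected).

101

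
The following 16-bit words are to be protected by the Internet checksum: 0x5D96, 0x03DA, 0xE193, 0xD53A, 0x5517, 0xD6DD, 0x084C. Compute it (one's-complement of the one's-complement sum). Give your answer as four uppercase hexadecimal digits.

One's-complement addition (fold any carry out of bit 15 back into bit 0):
  0x5D96 + 0x03DA = 0x06170
  0x6170 + 0xE193 = 0x14303 → wrap carry → 0x4304
  0x4304 + 0xD53A = 0x1183E → wrap carry → 0x183F
  0x183F + 0x5517 = 0x06D56
  0x6D56 + 0xD6DD = 0x14433 → wrap carry → 0x4434
  0x4434 + 0x084C = 0x04C80
One's-complement sum = 0x4C80.
Checksum = ~0x4C80 & 0xFFFF = 0xB37F.

B37F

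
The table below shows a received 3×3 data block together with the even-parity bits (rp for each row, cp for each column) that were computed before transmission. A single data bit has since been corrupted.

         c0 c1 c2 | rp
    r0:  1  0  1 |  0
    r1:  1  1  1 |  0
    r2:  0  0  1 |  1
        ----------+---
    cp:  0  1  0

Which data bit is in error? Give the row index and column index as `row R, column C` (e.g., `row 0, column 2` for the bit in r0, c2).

Recompute each row's even parity and compare to rp:
  r0: data parity 0, sent rp 0 → ok
  r1: data parity 1, sent rp 0 → mismatch
  r2: data parity 1, sent rp 1 → ok
Recompute each column's even parity and compare to cp:
  c0: data parity 0, sent cp 0 → ok
  c1: data parity 1, sent cp 1 → ok
  c2: data parity 1, sent cp 0 → mismatch
Exactly one row (r1) and one column (c2) fail → the flipped bit is at their intersection.

row 1, column 2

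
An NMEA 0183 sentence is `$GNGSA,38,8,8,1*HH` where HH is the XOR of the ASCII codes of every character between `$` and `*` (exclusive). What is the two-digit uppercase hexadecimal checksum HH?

66

XOR the ASCII codes of the payload characters:
  'G' = 0x47 → acc = 0x47
  'N' = 0x4E → acc = 0x09
  'G' = 0x47 → acc = 0x4E
  'S' = 0x53 → acc = 0x1D
  'A' = 0x41 → acc = 0x5C
  ',' = 0x2C → acc = 0x70
  '3' = 0x33 → acc = 0x43
  '8' = 0x38 → acc = 0x7B
  ',' = 0x2C → acc = 0x57
  '8' = 0x38 → acc = 0x6F
  ',' = 0x2C → acc = 0x43
  '8' = 0x38 → acc = 0x7B
  ',' = 0x2C → acc = 0x57
  '1' = 0x31 → acc = 0x66
Checksum = 0x66.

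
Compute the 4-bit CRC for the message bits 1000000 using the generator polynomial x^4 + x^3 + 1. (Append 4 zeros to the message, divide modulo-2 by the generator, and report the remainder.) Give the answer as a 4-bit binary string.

Append 4 zeros: 10000000000. Divide by 11001 (XOR where the leading bit is 1):
  pos 0: 10000 XOR 11001 = 01001
  pos 1: 10010 XOR 11001 = 01011
  pos 2: 10110 XOR 11001 = 01111
  pos 3: 11110 XOR 11001 = 00111
  pos 5: 11100 XOR 11001 = 00101
Remainder (last 4 bits) = 1010. This is the CRC / FCS.

1010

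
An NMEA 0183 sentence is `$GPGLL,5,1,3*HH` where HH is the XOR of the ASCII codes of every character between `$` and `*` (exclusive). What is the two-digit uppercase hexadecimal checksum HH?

XOR the ASCII codes of the payload characters:
  'G' = 0x47 → acc = 0x47
  'P' = 0x50 → acc = 0x17
  'G' = 0x47 → acc = 0x50
  'L' = 0x4C → acc = 0x1C
  'L' = 0x4C → acc = 0x50
  ',' = 0x2C → acc = 0x7C
  '5' = 0x35 → acc = 0x49
  ',' = 0x2C → acc = 0x65
  '1' = 0x31 → acc = 0x54
  ',' = 0x2C → acc = 0x78
  '3' = 0x33 → acc = 0x4B
Checksum = 0x4B.

4B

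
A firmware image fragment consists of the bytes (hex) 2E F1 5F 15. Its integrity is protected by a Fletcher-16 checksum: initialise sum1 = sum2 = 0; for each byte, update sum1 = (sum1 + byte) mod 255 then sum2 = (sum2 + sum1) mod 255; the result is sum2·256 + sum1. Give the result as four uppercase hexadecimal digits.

Running sums (mod 255):
  after byte 0 (2E): sum1=46, sum2=46
  after byte 1 (F1): sum1=32, sum2=78
  after byte 2 (5F): sum1=127, sum2=205
  after byte 3 (15): sum1=148, sum2=98
Checksum = sum2·256 + sum1 = 98·256 + 148 = 25236 = 0x6294.

6294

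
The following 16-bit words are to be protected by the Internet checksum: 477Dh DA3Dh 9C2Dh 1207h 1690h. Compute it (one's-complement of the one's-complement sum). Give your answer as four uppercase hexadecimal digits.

One's-complement addition (fold any carry out of bit 15 back into bit 0):
  0x477D + 0xDA3D = 0x121BA → wrap carry → 0x21BB
  0x21BB + 0x9C2D = 0x0BDE8
  0xBDE8 + 0x1207 = 0x0CFEF
  0xCFEF + 0x1690 = 0x0E67F
One's-complement sum = 0xE67F.
Checksum = ~0xE67F & 0xFFFF = 0x1980.

1980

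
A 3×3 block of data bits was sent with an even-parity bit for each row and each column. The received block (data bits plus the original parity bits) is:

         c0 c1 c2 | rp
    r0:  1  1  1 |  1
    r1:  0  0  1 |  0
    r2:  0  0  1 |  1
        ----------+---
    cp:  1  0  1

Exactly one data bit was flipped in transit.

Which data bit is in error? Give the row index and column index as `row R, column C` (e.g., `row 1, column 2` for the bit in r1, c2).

row 1, column 1

Recompute each row's even parity and compare to rp:
  r0: data parity 1, sent rp 1 → ok
  r1: data parity 1, sent rp 0 → mismatch
  r2: data parity 1, sent rp 1 → ok
Recompute each column's even parity and compare to cp:
  c0: data parity 1, sent cp 1 → ok
  c1: data parity 1, sent cp 0 → mismatch
  c2: data parity 1, sent cp 1 → ok
Exactly one row (r1) and one column (c1) fail → the flipped bit is at their intersection.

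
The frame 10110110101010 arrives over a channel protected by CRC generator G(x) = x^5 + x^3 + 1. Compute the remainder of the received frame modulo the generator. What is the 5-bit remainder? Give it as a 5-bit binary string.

Modulo-2 division of 10110110101010 by 101001:
  pos 0: 101101 XOR 101001 = 000100
  pos 3: 100101 XOR 101001 = 001100
  pos 5: 110001 XOR 101001 = 011000
  pos 6: 110000 XOR 101001 = 011001
  pos 7: 110011 XOR 101001 = 011010
  pos 8: 110100 XOR 101001 = 011101
Remainder = 11101 (nonzero — an error is detected).

11101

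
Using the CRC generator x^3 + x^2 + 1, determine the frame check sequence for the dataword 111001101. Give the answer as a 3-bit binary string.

Append 3 zeros: 111001101000. Divide by 1101 (XOR where the leading bit is 1):
  pos 0: 1110 XOR 1101 = 0011
  pos 2: 1101 XOR 1101 = 0000
  pos 6: 1010 XOR 1101 = 0111
  pos 7: 1110 XOR 1101 = 0011
Remainder (last 3 bits) = 110. This is the CRC / FCS.

110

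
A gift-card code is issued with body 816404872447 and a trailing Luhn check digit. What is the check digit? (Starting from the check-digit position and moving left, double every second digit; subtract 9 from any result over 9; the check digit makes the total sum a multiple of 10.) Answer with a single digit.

6

Partial digits right→left: 7 4 4 2 7 8 4 0 4 6 1 8
Double every second digit counting from the check-digit position (so the 1st, 3rd, 5th, ... of the partial from the right).
  doubled (with −9 where >9): 5 8 5 8 8 2 → sum 36
  kept as-is: 4 2 8 0 6 8 → sum 28
Total = 36 + 28 = 64.
Check digit = (10 − (64 mod 10)) mod 10 = 6.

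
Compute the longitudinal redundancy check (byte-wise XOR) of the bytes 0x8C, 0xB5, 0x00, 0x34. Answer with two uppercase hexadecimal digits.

0D

XOR the bytes together:
  start with 0x8C
  0x8C ⊕ 0xB5 = 0x39
  0x39 ⊕ 0x00 = 0x39
  0x39 ⊕ 0x34 = 0x0D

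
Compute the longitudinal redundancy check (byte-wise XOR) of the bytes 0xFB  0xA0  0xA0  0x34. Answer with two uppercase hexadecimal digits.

XOR the bytes together:
  start with 0xFB
  0xFB ⊕ 0xA0 = 0x5B
  0x5B ⊕ 0xA0 = 0xFB
  0xFB ⊕ 0x34 = 0xCF

CF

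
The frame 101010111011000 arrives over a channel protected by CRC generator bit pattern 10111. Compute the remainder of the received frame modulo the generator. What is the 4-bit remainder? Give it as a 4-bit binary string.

0000

Modulo-2 division of 101010111011000 by 10111:
  pos 0: 10101 XOR 10111 = 00010
  pos 3: 10011 XOR 10111 = 00100
  pos 5: 10010 XOR 10111 = 00101
  pos 7: 10111 XOR 10111 = 00000
Remainder = 0000 (zero — the frame passes the CRC check).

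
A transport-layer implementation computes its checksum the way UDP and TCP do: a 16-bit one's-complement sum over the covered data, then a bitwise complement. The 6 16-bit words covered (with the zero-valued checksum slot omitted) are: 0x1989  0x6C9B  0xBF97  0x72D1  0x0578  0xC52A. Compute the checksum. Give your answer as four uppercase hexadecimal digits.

One's-complement addition (fold any carry out of bit 15 back into bit 0):
  0x1989 + 0x6C9B = 0x08624
  0x8624 + 0xBF97 = 0x145BB → wrap carry → 0x45BC
  0x45BC + 0x72D1 = 0x0B88D
  0xB88D + 0x0578 = 0x0BE05
  0xBE05 + 0xC52A = 0x1832F → wrap carry → 0x8330
One's-complement sum = 0x8330.
Checksum = ~0x8330 & 0xFFFF = 0x7CCF.

7CCF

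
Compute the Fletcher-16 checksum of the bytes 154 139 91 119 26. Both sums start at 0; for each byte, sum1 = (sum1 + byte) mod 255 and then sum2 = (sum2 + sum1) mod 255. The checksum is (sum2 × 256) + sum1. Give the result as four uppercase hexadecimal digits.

4E13

Running sums (mod 255):
  after byte 0 (154): sum1=154, sum2=154
  after byte 1 (139): sum1=38, sum2=192
  after byte 2 (91): sum1=129, sum2=66
  after byte 3 (119): sum1=248, sum2=59
  after byte 4 (26): sum1=19, sum2=78
Checksum = sum2·256 + sum1 = 78·256 + 19 = 19987 = 0x4E13.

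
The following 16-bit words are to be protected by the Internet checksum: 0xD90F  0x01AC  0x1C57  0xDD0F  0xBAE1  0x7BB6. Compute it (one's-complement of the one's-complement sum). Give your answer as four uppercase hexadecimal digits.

One's-complement addition (fold any carry out of bit 15 back into bit 0):
  0xD90F + 0x01AC = 0x0DABB
  0xDABB + 0x1C57 = 0x0F712
  0xF712 + 0xDD0F = 0x1D421 → wrap carry → 0xD422
  0xD422 + 0xBAE1 = 0x18F03 → wrap carry → 0x8F04
  0x8F04 + 0x7BB6 = 0x10ABA → wrap carry → 0x0ABB
One's-complement sum = 0x0ABB.
Checksum = ~0x0ABB & 0xFFFF = 0xF544.

F544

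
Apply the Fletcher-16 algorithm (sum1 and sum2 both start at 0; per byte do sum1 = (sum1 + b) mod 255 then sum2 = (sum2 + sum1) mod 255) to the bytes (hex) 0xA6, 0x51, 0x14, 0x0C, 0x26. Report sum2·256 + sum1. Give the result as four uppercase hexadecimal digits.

013E

Running sums (mod 255):
  after byte 0 (0xA6): sum1=166, sum2=166
  after byte 1 (0x51): sum1=247, sum2=158
  after byte 2 (0x14): sum1=12, sum2=170
  after byte 3 (0x0C): sum1=24, sum2=194
  after byte 4 (0x26): sum1=62, sum2=1
Checksum = sum2·256 + sum1 = 1·256 + 62 = 318 = 0x013E.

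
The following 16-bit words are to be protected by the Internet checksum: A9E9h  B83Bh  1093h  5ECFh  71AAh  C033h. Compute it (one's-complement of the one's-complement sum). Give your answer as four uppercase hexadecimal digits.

FC99

One's-complement addition (fold any carry out of bit 15 back into bit 0):
  0xA9E9 + 0xB83B = 0x16224 → wrap carry → 0x6225
  0x6225 + 0x1093 = 0x072B8
  0x72B8 + 0x5ECF = 0x0D187
  0xD187 + 0x71AA = 0x14331 → wrap carry → 0x4332
  0x4332 + 0xC033 = 0x10365 → wrap carry → 0x0366
One's-complement sum = 0x0366.
Checksum = ~0x0366 & 0xFFFF = 0xFC99.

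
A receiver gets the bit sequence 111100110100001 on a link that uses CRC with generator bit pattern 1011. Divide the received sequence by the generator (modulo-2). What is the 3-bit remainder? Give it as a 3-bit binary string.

000

Modulo-2 division of 111100110100001 by 1011:
  pos 0: 1111 XOR 1011 = 0100
  pos 1: 1000 XOR 1011 = 0011
  pos 3: 1101 XOR 1011 = 0110
  pos 4: 1101 XOR 1011 = 0110
  pos 5: 1100 XOR 1011 = 0111
  pos 6: 1111 XOR 1011 = 0100
  pos 7: 1000 XOR 1011 = 0011
  pos 9: 1100 XOR 1011 = 0111
  pos 10: 1110 XOR 1011 = 0101
  pos 11: 1011 XOR 1011 = 0000
Remainder = 000 (zero — the frame passes the CRC check).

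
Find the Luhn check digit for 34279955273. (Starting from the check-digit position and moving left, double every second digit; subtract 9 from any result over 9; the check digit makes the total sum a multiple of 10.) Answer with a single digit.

8

Partial digits right→left: 3 7 2 5 5 9 9 7 2 4 3
Double every second digit counting from the check-digit position (so the 1st, 3rd, 5th, ... of the partial from the right).
  doubled (with −9 where >9): 6 4 1 9 4 6 → sum 30
  kept as-is: 7 5 9 7 4 → sum 32
Total = 30 + 32 = 62.
Check digit = (10 − (62 mod 10)) mod 10 = 8.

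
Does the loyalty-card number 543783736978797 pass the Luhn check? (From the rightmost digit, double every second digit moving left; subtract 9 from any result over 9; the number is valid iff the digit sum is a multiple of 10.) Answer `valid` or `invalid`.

From the right, keep odd positions and double even positions (subtract 9 from any doubled value over 9):
  doubled (positions 2,4,...): 9 7 9 6 6 5 8 → sum 50
  kept (positions 1,3,...): 7 7 7 6 7 8 3 5 → sum 50
Total = 100.
100 mod 10 = 0, so the number is valid.

valid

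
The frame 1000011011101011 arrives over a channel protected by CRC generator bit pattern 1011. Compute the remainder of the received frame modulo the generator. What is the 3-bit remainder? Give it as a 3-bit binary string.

110

Modulo-2 division of 1000011011101011 by 1011:
  pos 0: 1000 XOR 1011 = 0011
  pos 2: 1101 XOR 1011 = 0110
  pos 3: 1101 XOR 1011 = 0110
  pos 4: 1100 XOR 1011 = 0111
  pos 5: 1111 XOR 1011 = 0100
  pos 6: 1001 XOR 1011 = 0010
  pos 8: 1010 XOR 1011 = 0001
  pos 11: 1101 XOR 1011 = 0110
  pos 12: 1101 XOR 1011 = 0110
Remainder = 110 (nonzero — an error is detected).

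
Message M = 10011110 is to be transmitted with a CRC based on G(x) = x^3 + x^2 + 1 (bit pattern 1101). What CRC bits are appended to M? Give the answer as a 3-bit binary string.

Append 3 zeros: 10011110000. Divide by 1101 (XOR where the leading bit is 1):
  pos 0: 1001 XOR 1101 = 0100
  pos 1: 1001 XOR 1101 = 0100
  pos 2: 1001 XOR 1101 = 0100
  pos 3: 1001 XOR 1101 = 0100
  pos 4: 1000 XOR 1101 = 0101
  pos 5: 1010 XOR 1101 = 0111
  pos 6: 1110 XOR 1101 = 0011
Remainder (last 3 bits) = 110. This is the CRC / FCS.

110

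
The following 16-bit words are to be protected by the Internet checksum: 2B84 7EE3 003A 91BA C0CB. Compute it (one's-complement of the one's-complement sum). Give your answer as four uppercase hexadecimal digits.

One's-complement addition (fold any carry out of bit 15 back into bit 0):
  0x2B84 + 0x7EE3 = 0x0AA67
  0xAA67 + 0x003A = 0x0AAA1
  0xAAA1 + 0x91BA = 0x13C5B → wrap carry → 0x3C5C
  0x3C5C + 0xC0CB = 0x0FD27
One's-complement sum = 0xFD27.
Checksum = ~0xFD27 & 0xFFFF = 0x02D8.

02D8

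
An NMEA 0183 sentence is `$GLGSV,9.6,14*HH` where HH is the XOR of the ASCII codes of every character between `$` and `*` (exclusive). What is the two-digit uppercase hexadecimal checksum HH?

6D

XOR the ASCII codes of the payload characters:
  'G' = 0x47 → acc = 0x47
  'L' = 0x4C → acc = 0x0B
  'G' = 0x47 → acc = 0x4C
  'S' = 0x53 → acc = 0x1F
  'V' = 0x56 → acc = 0x49
  ',' = 0x2C → acc = 0x65
  '9' = 0x39 → acc = 0x5C
  '.' = 0x2E → acc = 0x72
  '6' = 0x36 → acc = 0x44
  ',' = 0x2C → acc = 0x68
  '1' = 0x31 → acc = 0x59
  '4' = 0x34 → acc = 0x6D
Checksum = 0x6D.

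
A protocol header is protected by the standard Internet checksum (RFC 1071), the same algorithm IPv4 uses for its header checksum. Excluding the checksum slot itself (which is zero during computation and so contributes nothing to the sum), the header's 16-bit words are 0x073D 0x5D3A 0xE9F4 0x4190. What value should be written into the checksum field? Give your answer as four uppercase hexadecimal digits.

One's-complement addition (fold any carry out of bit 15 back into bit 0):
  0x073D + 0x5D3A = 0x06477
  0x6477 + 0xE9F4 = 0x14E6B → wrap carry → 0x4E6C
  0x4E6C + 0x4190 = 0x08FFC
One's-complement sum = 0x8FFC.
Checksum = ~0x8FFC & 0xFFFF = 0x7003.

7003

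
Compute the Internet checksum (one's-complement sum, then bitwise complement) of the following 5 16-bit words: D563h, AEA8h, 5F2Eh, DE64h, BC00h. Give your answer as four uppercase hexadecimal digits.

825F

One's-complement addition (fold any carry out of bit 15 back into bit 0):
  0xD563 + 0xAEA8 = 0x1840B → wrap carry → 0x840C
  0x840C + 0x5F2E = 0x0E33A
  0xE33A + 0xDE64 = 0x1C19E → wrap carry → 0xC19F
  0xC19F + 0xBC00 = 0x17D9F → wrap carry → 0x7DA0
One's-complement sum = 0x7DA0.
Checksum = ~0x7DA0 & 0xFFFF = 0x825F.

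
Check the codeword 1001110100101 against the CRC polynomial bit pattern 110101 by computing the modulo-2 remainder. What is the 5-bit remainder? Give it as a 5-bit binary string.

01000

Modulo-2 division of 1001110100101 by 110101:
  pos 0: 100111 XOR 110101 = 010010
  pos 1: 100100 XOR 110101 = 010001
  pos 2: 100011 XOR 110101 = 010110
  pos 3: 101100 XOR 110101 = 011001
  pos 4: 110010 XOR 110101 = 000111
  pos 7: 111101 XOR 110101 = 001000
Remainder = 01000 (nonzero — an error is detected).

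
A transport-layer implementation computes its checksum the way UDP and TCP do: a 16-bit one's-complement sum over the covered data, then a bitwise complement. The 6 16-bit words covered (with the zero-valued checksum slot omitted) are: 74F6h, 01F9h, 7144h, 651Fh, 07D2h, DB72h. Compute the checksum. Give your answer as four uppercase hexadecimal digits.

One's-complement addition (fold any carry out of bit 15 back into bit 0):
  0x74F6 + 0x01F9 = 0x076EF
  0x76EF + 0x7144 = 0x0E833
  0xE833 + 0x651F = 0x14D52 → wrap carry → 0x4D53
  0x4D53 + 0x07D2 = 0x05525
  0x5525 + 0xDB72 = 0x13097 → wrap carry → 0x3098
One's-complement sum = 0x3098.
Checksum = ~0x3098 & 0xFFFF = 0xCF67.

CF67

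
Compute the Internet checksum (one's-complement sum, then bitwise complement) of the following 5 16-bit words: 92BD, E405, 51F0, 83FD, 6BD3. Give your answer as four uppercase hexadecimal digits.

477B

One's-complement addition (fold any carry out of bit 15 back into bit 0):
  0x92BD + 0xE405 = 0x176C2 → wrap carry → 0x76C3
  0x76C3 + 0x51F0 = 0x0C8B3
  0xC8B3 + 0x83FD = 0x14CB0 → wrap carry → 0x4CB1
  0x4CB1 + 0x6BD3 = 0x0B884
One's-complement sum = 0xB884.
Checksum = ~0xB884 & 0xFFFF = 0x477B.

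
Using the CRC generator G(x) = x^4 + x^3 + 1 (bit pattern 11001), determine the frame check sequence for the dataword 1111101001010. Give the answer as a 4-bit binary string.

1100

Append 4 zeros: 11111010010100000. Divide by 11001 (XOR where the leading bit is 1):
  pos 0: 11111 XOR 11001 = 00110
  pos 2: 11001 XOR 11001 = 00000
  pos 9: 10100 XOR 11001 = 01101
  pos 10: 11010 XOR 11001 = 00011
Remainder (last 4 bits) = 1100. This is the CRC / FCS.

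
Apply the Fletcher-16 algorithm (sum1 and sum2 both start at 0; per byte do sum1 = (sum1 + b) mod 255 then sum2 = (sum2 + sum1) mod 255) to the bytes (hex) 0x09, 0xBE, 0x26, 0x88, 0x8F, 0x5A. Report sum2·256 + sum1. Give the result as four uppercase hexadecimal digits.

Running sums (mod 255):
  after byte 0 (0x09): sum1=9, sum2=9
  after byte 1 (0xBE): sum1=199, sum2=208
  after byte 2 (0x26): sum1=237, sum2=190
  after byte 3 (0x88): sum1=118, sum2=53
  after byte 4 (0x8F): sum1=6, sum2=59
  after byte 5 (0x5A): sum1=96, sum2=155
Checksum = sum2·256 + sum1 = 155·256 + 96 = 39776 = 0x9B60.

9B60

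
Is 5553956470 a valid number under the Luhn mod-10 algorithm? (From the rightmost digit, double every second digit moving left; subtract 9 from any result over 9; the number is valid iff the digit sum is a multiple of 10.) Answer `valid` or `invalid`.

invalid

From the right, keep odd positions and double even positions (subtract 9 from any doubled value over 9):
  doubled (positions 2,4,...): 5 3 9 1 1 → sum 19
  kept (positions 1,3,...): 0 4 5 3 5 → sum 17
Total = 36.
36 mod 10 = 6, so the number is invalid.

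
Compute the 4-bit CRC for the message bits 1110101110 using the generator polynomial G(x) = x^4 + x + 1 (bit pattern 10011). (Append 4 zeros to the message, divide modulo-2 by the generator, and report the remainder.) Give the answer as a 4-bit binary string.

0111

Append 4 zeros: 11101011100000. Divide by 10011 (XOR where the leading bit is 1):
  pos 0: 11101 XOR 10011 = 01110
  pos 1: 11100 XOR 10011 = 01111
  pos 2: 11111 XOR 10011 = 01100
  pos 3: 11001 XOR 10011 = 01010
  pos 4: 10101 XOR 10011 = 00110
  pos 6: 11000 XOR 10011 = 01011
  pos 7: 10110 XOR 10011 = 00101
  pos 9: 10100 XOR 10011 = 00111
Remainder (last 4 bits) = 0111. This is the CRC / FCS.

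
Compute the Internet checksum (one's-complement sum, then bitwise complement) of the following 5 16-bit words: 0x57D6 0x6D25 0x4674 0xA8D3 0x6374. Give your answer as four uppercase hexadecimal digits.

One's-complement addition (fold any carry out of bit 15 back into bit 0):
  0x57D6 + 0x6D25 = 0x0C4FB
  0xC4FB + 0x4674 = 0x10B6F → wrap carry → 0x0B70
  0x0B70 + 0xA8D3 = 0x0B443
  0xB443 + 0x6374 = 0x117B7 → wrap carry → 0x17B8
One's-complement sum = 0x17B8.
Checksum = ~0x17B8 & 0xFFFF = 0xE847.

E847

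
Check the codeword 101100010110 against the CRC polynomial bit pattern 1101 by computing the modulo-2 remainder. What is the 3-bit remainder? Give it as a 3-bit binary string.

000

Modulo-2 division of 101100010110 by 1101:
  pos 0: 1011 XOR 1101 = 0110
  pos 1: 1100 XOR 1101 = 0001
  pos 4: 1001 XOR 1101 = 0100
  pos 5: 1000 XOR 1101 = 0101
  pos 6: 1011 XOR 1101 = 0110
  pos 7: 1101 XOR 1101 = 0000
Remainder = 000 (zero — the frame passes the CRC check).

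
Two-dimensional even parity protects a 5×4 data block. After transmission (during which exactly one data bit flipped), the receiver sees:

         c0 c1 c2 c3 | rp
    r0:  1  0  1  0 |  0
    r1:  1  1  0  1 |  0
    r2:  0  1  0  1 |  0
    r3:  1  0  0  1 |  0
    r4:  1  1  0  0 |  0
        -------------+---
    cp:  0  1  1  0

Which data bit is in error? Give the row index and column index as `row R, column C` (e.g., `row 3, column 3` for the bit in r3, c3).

row 1, column 3

Recompute each row's even parity and compare to rp:
  r0: data parity 0, sent rp 0 → ok
  r1: data parity 1, sent rp 0 → mismatch
  r2: data parity 0, sent rp 0 → ok
  r3: data parity 0, sent rp 0 → ok
  r4: data parity 0, sent rp 0 → ok
Recompute each column's even parity and compare to cp:
  c0: data parity 0, sent cp 0 → ok
  c1: data parity 1, sent cp 1 → ok
  c2: data parity 1, sent cp 1 → ok
  c3: data parity 1, sent cp 0 → mismatch
Exactly one row (r1) and one column (c3) fail → the flipped bit is at their intersection.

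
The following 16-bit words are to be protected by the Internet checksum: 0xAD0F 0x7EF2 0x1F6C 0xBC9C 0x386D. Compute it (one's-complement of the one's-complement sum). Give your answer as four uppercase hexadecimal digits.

One's-complement addition (fold any carry out of bit 15 back into bit 0):
  0xAD0F + 0x7EF2 = 0x12C01 → wrap carry → 0x2C02
  0x2C02 + 0x1F6C = 0x04B6E
  0x4B6E + 0xBC9C = 0x1080A → wrap carry → 0x080B
  0x080B + 0x386D = 0x04078
One's-complement sum = 0x4078.
Checksum = ~0x4078 & 0xFFFF = 0xBF87.

BF87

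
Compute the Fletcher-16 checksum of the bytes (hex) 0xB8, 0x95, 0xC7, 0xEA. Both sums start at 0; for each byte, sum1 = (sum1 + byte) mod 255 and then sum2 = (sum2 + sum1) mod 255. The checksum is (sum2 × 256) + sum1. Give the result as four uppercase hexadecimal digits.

1E01

Running sums (mod 255):
  after byte 0 (0xB8): sum1=184, sum2=184
  after byte 1 (0x95): sum1=78, sum2=7
  after byte 2 (0xC7): sum1=22, sum2=29
  after byte 3 (0xEA): sum1=1, sum2=30
Checksum = sum2·256 + sum1 = 30·256 + 1 = 7681 = 0x1E01.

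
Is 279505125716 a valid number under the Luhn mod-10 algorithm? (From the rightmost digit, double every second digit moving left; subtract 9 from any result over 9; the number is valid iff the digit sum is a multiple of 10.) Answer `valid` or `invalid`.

valid

From the right, keep odd positions and double even positions (subtract 9 from any doubled value over 9):
  doubled (positions 2,4,...): 2 1 2 0 9 4 → sum 18
  kept (positions 1,3,...): 6 7 2 5 5 7 → sum 32
Total = 50.
50 mod 10 = 0, so the number is valid.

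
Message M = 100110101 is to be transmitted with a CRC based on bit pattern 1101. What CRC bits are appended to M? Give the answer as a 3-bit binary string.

010

Append 3 zeros: 100110101000. Divide by 1101 (XOR where the leading bit is 1):
  pos 0: 1001 XOR 1101 = 0100
  pos 1: 1001 XOR 1101 = 0100
  pos 2: 1000 XOR 1101 = 0101
  pos 3: 1011 XOR 1101 = 0110
  pos 4: 1100 XOR 1101 = 0001
  pos 7: 1100 XOR 1101 = 0001
Remainder (last 3 bits) = 010. This is the CRC / FCS.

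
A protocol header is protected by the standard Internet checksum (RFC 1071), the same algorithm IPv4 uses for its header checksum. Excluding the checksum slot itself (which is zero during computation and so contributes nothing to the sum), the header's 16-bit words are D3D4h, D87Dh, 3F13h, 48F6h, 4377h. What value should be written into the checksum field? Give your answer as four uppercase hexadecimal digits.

882C

One's-complement addition (fold any carry out of bit 15 back into bit 0):
  0xD3D4 + 0xD87D = 0x1AC51 → wrap carry → 0xAC52
  0xAC52 + 0x3F13 = 0x0EB65
  0xEB65 + 0x48F6 = 0x1345B → wrap carry → 0x345C
  0x345C + 0x4377 = 0x077D3
One's-complement sum = 0x77D3.
Checksum = ~0x77D3 & 0xFFFF = 0x882C.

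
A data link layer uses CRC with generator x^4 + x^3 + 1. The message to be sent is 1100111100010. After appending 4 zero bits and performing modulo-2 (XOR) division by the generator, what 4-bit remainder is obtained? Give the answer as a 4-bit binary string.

1001

Append 4 zeros: 11001111000100000. Divide by 11001 (XOR where the leading bit is 1):
  pos 0: 11001 XOR 11001 = 00000
  pos 5: 11100 XOR 11001 = 00101
  pos 7: 10101 XOR 11001 = 01100
  pos 8: 11000 XOR 11001 = 00001
  pos 12: 10000 XOR 11001 = 01001
Remainder (last 4 bits) = 1001. This is the CRC / FCS.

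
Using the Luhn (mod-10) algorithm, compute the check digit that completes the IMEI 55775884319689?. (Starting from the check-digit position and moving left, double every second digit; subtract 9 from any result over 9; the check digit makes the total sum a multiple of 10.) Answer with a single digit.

0

Partial digits right→left: 9 8 6 9 1 3 4 8 8 5 7 7 5 5
Double every second digit counting from the check-digit position (so the 1st, 3rd, 5th, ... of the partial from the right).
  doubled (with −9 where >9): 9 3 2 8 7 5 1 → sum 35
  kept as-is: 8 9 3 8 5 7 5 → sum 45
Total = 35 + 45 = 80.
Check digit = (10 − (80 mod 10)) mod 10 = 0.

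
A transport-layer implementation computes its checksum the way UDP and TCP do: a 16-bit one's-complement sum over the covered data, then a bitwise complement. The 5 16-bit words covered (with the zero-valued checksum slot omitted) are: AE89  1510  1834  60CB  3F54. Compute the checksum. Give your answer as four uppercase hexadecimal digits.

One's-complement addition (fold any carry out of bit 15 back into bit 0):
  0xAE89 + 0x1510 = 0x0C399
  0xC399 + 0x1834 = 0x0DBCD
  0xDBCD + 0x60CB = 0x13C98 → wrap carry → 0x3C99
  0x3C99 + 0x3F54 = 0x07BED
One's-complement sum = 0x7BED.
Checksum = ~0x7BED & 0xFFFF = 0x8412.

8412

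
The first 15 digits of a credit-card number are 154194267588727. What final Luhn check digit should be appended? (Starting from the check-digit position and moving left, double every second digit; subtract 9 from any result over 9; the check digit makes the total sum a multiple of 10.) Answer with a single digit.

4

Partial digits right→left: 7 2 7 8 8 5 7 6 2 4 9 1 4 5 1
Double every second digit counting from the check-digit position (so the 1st, 3rd, 5th, ... of the partial from the right).
  doubled (with −9 where >9): 5 5 7 5 4 9 8 2 → sum 45
  kept as-is: 2 8 5 6 4 1 5 → sum 31
Total = 45 + 31 = 76.
Check digit = (10 − (76 mod 10)) mod 10 = 4.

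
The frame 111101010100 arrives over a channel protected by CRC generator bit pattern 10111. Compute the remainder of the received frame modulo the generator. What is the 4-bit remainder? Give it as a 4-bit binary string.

Modulo-2 division of 111101010100 by 10111:
  pos 0: 11110 XOR 10111 = 01001
  pos 1: 10011 XOR 10111 = 00100
  pos 3: 10001 XOR 10111 = 00110
  pos 5: 11001 XOR 10111 = 01110
  pos 6: 11100 XOR 10111 = 01011
  pos 7: 10110 XOR 10111 = 00001
Remainder = 0001 (nonzero — an error is detected).

0001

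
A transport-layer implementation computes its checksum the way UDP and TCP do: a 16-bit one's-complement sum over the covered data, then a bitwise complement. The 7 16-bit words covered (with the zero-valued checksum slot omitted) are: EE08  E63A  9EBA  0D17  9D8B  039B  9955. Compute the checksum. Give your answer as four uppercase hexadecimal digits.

456E

One's-complement addition (fold any carry out of bit 15 back into bit 0):
  0xEE08 + 0xE63A = 0x1D442 → wrap carry → 0xD443
  0xD443 + 0x9EBA = 0x172FD → wrap carry → 0x72FE
  0x72FE + 0x0D17 = 0x08015
  0x8015 + 0x9D8B = 0x11DA0 → wrap carry → 0x1DA1
  0x1DA1 + 0x039B = 0x0213C
  0x213C + 0x9955 = 0x0BA91
One's-complement sum = 0xBA91.
Checksum = ~0xBA91 & 0xFFFF = 0x456E.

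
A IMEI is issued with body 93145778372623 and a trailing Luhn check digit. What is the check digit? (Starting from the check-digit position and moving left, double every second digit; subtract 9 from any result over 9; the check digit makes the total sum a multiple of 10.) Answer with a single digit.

1

Partial digits right→left: 3 2 6 2 7 3 8 7 7 5 4 1 3 9
Double every second digit counting from the check-digit position (so the 1st, 3rd, 5th, ... of the partial from the right).
  doubled (with −9 where >9): 6 3 5 7 5 8 6 → sum 40
  kept as-is: 2 2 3 7 5 1 9 → sum 29
Total = 40 + 29 = 69.
Check digit = (10 − (69 mod 10)) mod 10 = 1.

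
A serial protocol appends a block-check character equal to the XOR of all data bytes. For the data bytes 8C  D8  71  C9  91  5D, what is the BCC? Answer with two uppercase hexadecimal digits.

XOR the bytes together:
  start with 0x8C
  0x8C ⊕ 0xD8 = 0x54
  0x54 ⊕ 0x71 = 0x25
  0x25 ⊕ 0xC9 = 0xEC
  0xEC ⊕ 0x91 = 0x7D
  0x7D ⊕ 0x5D = 0x20

20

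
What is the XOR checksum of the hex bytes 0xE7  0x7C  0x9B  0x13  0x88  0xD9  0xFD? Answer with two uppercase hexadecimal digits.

XOR the bytes together:
  start with 0xE7
  0xE7 ⊕ 0x7C = 0x9B
  0x9B ⊕ 0x9B = 0x00
  0x00 ⊕ 0x13 = 0x13
  0x13 ⊕ 0x88 = 0x9B
  0x9B ⊕ 0xD9 = 0x42
  0x42 ⊕ 0xFD = 0xBF

BF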